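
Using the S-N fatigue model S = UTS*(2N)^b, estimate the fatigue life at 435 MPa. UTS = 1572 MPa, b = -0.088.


N = 0.5 * (S/UTS)^(1/b) = 0.5 * (435/1572)^(1/-0.088) = 1.0951e+06 cycles

1.0951e+06 cycles


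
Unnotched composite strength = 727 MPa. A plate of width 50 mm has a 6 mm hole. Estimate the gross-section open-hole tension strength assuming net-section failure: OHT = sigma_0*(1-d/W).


OHT = sigma_0*(1-d/W) = 727*(1-6/50) = 639.8 MPa

639.8 MPa


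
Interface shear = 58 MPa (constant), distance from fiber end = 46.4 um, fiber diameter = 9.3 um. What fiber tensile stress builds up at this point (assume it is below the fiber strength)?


Force balance: sigma_f * (pi*d^2/4) = tau * (pi*d) * x  ->  sigma_f = 4 * tau * x / d
sigma_f = 4 * 58 * 46.4 / 9.3 = 1157.5 MPa

1157.5 MPa


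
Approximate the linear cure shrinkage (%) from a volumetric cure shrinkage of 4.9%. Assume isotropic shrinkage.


Linear shrinkage ≈ vol_shrink/3 = 4.9/3 = 1.633%

1.633%


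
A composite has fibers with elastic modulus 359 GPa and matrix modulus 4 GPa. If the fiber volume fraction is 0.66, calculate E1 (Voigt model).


E1 = Ef*Vf + Em*(1-Vf) = 359*0.66 + 4*0.34 = 238.3 GPa

238.3 GPa


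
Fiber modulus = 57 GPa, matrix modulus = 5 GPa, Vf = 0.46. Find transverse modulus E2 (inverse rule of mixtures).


1/E2 = Vf/Ef + (1-Vf)/Em = 0.46/57 + 0.54/5
E2 = 8.62 GPa

8.62 GPa


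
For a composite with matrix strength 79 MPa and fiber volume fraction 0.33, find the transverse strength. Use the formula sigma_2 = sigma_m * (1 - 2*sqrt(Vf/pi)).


factor = 1 - 2*sqrt(0.33/pi) = 0.3518
sigma_2 = 79 * 0.3518 = 27.79 MPa

27.79 MPa


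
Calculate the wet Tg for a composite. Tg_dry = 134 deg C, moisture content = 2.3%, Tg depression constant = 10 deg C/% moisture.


Tg_wet = Tg_dry - k*moisture = 134 - 10*2.3 = 111.0 deg C

111.0 deg C


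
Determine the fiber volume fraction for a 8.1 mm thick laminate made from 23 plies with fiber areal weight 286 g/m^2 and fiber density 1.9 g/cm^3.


Vf = n * FAW / (rho_f * h * 1000) = 23 * 286 / (1.9 * 8.1 * 1000) = 0.4274

0.4274


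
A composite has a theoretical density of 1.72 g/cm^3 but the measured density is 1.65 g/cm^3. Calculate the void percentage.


Void% = (rho_theo - rho_actual)/rho_theo * 100 = (1.72 - 1.65)/1.72 * 100 = 4.07%

4.07%


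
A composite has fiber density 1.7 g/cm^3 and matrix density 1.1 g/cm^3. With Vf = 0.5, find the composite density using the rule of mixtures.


rho_c = rho_f*Vf + rho_m*(1-Vf) = 1.7*0.5 + 1.1*0.5 = 1.4 g/cm^3

1.4 g/cm^3


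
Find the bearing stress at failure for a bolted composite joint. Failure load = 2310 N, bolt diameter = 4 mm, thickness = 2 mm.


sigma_br = F/(d*h) = 2310/(4*2) = 288.8 MPa

288.8 MPa


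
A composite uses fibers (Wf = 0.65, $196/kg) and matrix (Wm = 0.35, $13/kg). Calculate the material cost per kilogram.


Cost = cost_f*Wf + cost_m*Wm = 196*0.65 + 13*0.35 = $131.95/kg

$131.95/kg


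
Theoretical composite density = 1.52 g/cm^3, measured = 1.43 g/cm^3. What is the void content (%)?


Void% = (rho_theo - rho_actual)/rho_theo * 100 = (1.52 - 1.43)/1.52 * 100 = 5.92%

5.92%


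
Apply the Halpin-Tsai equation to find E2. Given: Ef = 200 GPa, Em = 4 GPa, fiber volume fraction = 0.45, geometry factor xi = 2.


eta = (Ef/Em - 1)/(Ef/Em + xi) = (50.0 - 1)/(50.0 + 2) = 0.9423
E2 = Em*(1+xi*eta*Vf)/(1-eta*Vf) = 12.83 GPa

12.83 GPa


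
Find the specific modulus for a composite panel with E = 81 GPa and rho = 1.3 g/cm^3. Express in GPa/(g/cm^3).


Specific stiffness = E/rho = 81/1.3 = 62.3 GPa/(g/cm^3)

62.3 GPa/(g/cm^3)


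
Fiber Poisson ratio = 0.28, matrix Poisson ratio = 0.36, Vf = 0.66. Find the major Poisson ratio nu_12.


nu_12 = nu_f*Vf + nu_m*(1-Vf) = 0.28*0.66 + 0.36*0.34 = 0.3072

0.3072


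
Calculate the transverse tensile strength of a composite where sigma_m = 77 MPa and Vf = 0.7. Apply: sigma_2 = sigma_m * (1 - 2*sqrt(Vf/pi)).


factor = 1 - 2*sqrt(0.7/pi) = 0.0559
sigma_2 = 77 * 0.0559 = 4.31 MPa

4.31 MPa


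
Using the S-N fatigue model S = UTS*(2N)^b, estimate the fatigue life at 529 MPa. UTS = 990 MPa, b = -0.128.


N = 0.5 * (S/UTS)^(1/b) = 0.5 * (529/990)^(1/-0.128) = 66.8917 cycles

66.8917 cycles


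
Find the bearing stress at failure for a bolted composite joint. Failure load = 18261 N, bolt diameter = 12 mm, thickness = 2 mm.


sigma_br = F/(d*h) = 18261/(12*2) = 760.9 MPa

760.9 MPa


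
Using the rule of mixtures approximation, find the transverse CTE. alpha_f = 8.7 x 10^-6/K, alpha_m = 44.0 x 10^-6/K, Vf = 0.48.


alpha_2 = alpha_f*Vf + alpha_m*(1-Vf) = 8.7*0.48 + 44.0*0.52 = 27.1 x 10^-6/K

27.1 x 10^-6/K


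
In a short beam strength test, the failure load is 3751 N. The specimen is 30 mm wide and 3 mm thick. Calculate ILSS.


ILSS = 3F/(4bh) = 3*3751/(4*30*3) = 31.26 MPa

31.26 MPa


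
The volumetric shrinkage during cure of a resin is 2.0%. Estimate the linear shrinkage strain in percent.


Linear shrinkage ≈ vol_shrink/3 = 2.0/3 = 0.667%

0.667%


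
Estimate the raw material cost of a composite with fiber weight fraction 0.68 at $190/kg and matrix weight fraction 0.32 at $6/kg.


Cost = cost_f*Wf + cost_m*Wm = 190*0.68 + 6*0.32 = $131.12/kg

$131.12/kg


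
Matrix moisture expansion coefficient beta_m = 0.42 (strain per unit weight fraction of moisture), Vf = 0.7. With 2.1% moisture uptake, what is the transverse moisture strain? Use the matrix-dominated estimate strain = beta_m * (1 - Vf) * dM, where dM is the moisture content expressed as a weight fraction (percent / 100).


dM = 2.1/100 = 0.021
strain = beta_m * (1-Vf) * dM = 0.42 * 0.3 * 0.021 = 0.002646

0.002646


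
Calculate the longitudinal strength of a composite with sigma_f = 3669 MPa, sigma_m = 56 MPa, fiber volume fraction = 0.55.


sigma_1 = sigma_f*Vf + sigma_m*(1-Vf) = 3669*0.55 + 56*0.45 = 2043.2 MPa

2043.2 MPa


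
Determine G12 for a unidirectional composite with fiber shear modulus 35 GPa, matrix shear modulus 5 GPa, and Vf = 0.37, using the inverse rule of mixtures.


1/G12 = Vf/Gf + (1-Vf)/Gm = 0.37/35 + 0.63/5
G12 = 7.32 GPa

7.32 GPa


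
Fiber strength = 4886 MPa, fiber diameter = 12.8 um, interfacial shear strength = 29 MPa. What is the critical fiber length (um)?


Lc = sigma_f * d / (2 * tau_i) = 4886 * 12.8 / (2 * 29) = 1078.3 um

1078.3 um


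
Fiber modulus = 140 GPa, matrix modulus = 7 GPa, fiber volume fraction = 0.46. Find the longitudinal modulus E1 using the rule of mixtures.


E1 = Ef*Vf + Em*(1-Vf) = 140*0.46 + 7*0.54 = 68.18 GPa

68.18 GPa


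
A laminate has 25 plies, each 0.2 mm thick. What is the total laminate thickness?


h = n * t_ply = 25 * 0.2 = 5.0 mm

5.0 mm


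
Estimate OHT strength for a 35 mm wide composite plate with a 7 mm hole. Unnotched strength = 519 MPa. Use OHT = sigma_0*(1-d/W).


OHT = sigma_0*(1-d/W) = 519*(1-7/35) = 415.2 MPa

415.2 MPa


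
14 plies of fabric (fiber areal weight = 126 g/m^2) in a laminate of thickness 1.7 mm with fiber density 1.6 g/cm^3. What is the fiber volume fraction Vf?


Vf = n * FAW / (rho_f * h * 1000) = 14 * 126 / (1.6 * 1.7 * 1000) = 0.6485

0.6485


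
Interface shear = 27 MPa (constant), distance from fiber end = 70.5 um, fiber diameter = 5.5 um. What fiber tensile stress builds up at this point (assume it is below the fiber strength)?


Force balance: sigma_f * (pi*d^2/4) = tau * (pi*d) * x  ->  sigma_f = 4 * tau * x / d
sigma_f = 4 * 27 * 70.5 / 5.5 = 1384.4 MPa

1384.4 MPa


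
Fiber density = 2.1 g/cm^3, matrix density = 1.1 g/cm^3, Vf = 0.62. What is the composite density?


rho_c = rho_f*Vf + rho_m*(1-Vf) = 2.1*0.62 + 1.1*0.38 = 1.72 g/cm^3

1.72 g/cm^3


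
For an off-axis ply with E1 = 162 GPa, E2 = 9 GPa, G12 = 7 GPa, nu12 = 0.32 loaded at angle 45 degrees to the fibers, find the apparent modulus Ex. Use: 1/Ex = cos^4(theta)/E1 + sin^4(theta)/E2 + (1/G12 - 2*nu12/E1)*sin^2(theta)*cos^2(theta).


cos^4(45) = 0.25, sin^4(45) = 0.25, sin^2(45)*cos^2(45) = 0.25
1/G12 - 2*nu12/E1 = 1/7 - 2*0.32/162 = 0.138907 GPa^-1
1/Ex = 0.25/162 + 0.25/9 + 0.138907*0.25 = 0.0640476 GPa^-1
Ex = 15.61 GPa

15.61 GPa


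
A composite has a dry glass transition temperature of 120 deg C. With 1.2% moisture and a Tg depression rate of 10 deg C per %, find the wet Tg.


Tg_wet = Tg_dry - k*moisture = 120 - 10*1.2 = 108.0 deg C

108.0 deg C


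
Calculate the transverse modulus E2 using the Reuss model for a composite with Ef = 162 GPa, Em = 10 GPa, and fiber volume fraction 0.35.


1/E2 = Vf/Ef + (1-Vf)/Em = 0.35/162 + 0.65/10
E2 = 14.89 GPa

14.89 GPa


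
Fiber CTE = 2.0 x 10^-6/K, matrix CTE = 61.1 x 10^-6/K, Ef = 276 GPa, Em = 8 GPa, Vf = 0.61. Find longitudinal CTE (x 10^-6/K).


E1 = Ef*Vf + Em*(1-Vf) = 171.48
alpha_1 = (alpha_f*Ef*Vf + alpha_m*Em*(1-Vf))/E1 = 3.08 x 10^-6/K

3.08 x 10^-6/K


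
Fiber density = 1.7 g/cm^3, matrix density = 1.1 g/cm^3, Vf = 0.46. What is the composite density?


rho_c = rho_f*Vf + rho_m*(1-Vf) = 1.7*0.46 + 1.1*0.54 = 1.376 g/cm^3

1.376 g/cm^3


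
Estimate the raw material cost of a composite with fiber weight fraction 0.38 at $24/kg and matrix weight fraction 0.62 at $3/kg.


Cost = cost_f*Wf + cost_m*Wm = 24*0.38 + 3*0.62 = $10.98/kg

$10.98/kg


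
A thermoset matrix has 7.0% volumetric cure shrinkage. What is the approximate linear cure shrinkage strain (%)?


Linear shrinkage ≈ vol_shrink/3 = 7.0/3 = 2.333%

2.333%


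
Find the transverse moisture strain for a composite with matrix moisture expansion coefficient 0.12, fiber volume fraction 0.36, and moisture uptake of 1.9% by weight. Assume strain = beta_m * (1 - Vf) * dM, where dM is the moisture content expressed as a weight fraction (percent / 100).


dM = 1.9/100 = 0.019
strain = beta_m * (1-Vf) * dM = 0.12 * 0.64 * 0.019 = 0.0014592

0.0014592


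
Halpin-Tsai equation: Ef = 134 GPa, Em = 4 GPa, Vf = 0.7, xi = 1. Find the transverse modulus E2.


eta = (Ef/Em - 1)/(Ef/Em + xi) = (33.5 - 1)/(33.5 + 1) = 0.942
E2 = Em*(1+xi*eta*Vf)/(1-eta*Vf) = 19.49 GPa

19.49 GPa


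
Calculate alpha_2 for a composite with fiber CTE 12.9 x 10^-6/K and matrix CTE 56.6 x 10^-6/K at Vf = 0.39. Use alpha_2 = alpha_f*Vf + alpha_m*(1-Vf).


alpha_2 = alpha_f*Vf + alpha_m*(1-Vf) = 12.9*0.39 + 56.6*0.61 = 39.6 x 10^-6/K

39.6 x 10^-6/K


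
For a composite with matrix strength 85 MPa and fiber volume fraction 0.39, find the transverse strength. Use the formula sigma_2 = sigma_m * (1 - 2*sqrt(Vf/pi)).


factor = 1 - 2*sqrt(0.39/pi) = 0.2953
sigma_2 = 85 * 0.2953 = 25.1 MPa

25.1 MPa


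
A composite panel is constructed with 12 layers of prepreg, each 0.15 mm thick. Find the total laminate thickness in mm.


h = n * t_ply = 12 * 0.15 = 1.8 mm

1.8 mm


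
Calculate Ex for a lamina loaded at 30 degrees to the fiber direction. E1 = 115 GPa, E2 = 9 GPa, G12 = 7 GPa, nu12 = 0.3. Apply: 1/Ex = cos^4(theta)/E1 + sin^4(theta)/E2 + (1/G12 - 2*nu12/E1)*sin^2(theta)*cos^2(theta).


cos^4(30) = 0.5625, sin^4(30) = 0.0625, sin^2(30)*cos^2(30) = 0.1875
1/G12 - 2*nu12/E1 = 1/7 - 2*0.3/115 = 0.13764 GPa^-1
1/Ex = 0.5625/115 + 0.0625/9 + 0.13764*0.1875 = 0.0376432 GPa^-1
Ex = 26.57 GPa

26.57 GPa


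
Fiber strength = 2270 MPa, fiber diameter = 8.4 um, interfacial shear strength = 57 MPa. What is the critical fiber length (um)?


Lc = sigma_f * d / (2 * tau_i) = 2270 * 8.4 / (2 * 57) = 167.3 um

167.3 um


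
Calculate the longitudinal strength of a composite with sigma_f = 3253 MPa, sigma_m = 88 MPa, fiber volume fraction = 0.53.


sigma_1 = sigma_f*Vf + sigma_m*(1-Vf) = 3253*0.53 + 88*0.47 = 1765.5 MPa

1765.5 MPa


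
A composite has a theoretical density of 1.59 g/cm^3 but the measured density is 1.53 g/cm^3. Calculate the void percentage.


Void% = (rho_theo - rho_actual)/rho_theo * 100 = (1.59 - 1.53)/1.59 * 100 = 3.77%

3.77%


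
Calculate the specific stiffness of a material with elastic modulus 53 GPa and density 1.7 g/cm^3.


Specific stiffness = E/rho = 53/1.7 = 31.2 GPa/(g/cm^3)

31.2 GPa/(g/cm^3)


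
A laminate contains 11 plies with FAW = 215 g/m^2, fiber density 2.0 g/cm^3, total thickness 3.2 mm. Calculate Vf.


Vf = n * FAW / (rho_f * h * 1000) = 11 * 215 / (2.0 * 3.2 * 1000) = 0.3695

0.3695


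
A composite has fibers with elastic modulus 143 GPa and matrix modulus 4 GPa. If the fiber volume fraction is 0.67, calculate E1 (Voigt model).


E1 = Ef*Vf + Em*(1-Vf) = 143*0.67 + 4*0.33 = 97.13 GPa

97.13 GPa


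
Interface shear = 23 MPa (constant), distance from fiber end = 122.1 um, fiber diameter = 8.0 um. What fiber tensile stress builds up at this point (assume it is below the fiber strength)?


Force balance: sigma_f * (pi*d^2/4) = tau * (pi*d) * x  ->  sigma_f = 4 * tau * x / d
sigma_f = 4 * 23 * 122.1 / 8.0 = 1404.2 MPa

1404.2 MPa


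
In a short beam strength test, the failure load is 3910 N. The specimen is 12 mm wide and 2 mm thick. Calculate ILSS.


ILSS = 3F/(4bh) = 3*3910/(4*12*2) = 122.19 MPa

122.19 MPa


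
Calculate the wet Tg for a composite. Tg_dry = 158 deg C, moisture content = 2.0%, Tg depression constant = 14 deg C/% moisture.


Tg_wet = Tg_dry - k*moisture = 158 - 14*2.0 = 130.0 deg C

130.0 deg C


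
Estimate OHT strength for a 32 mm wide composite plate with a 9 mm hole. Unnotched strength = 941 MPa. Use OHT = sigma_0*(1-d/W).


OHT = sigma_0*(1-d/W) = 941*(1-9/32) = 676.3 MPa

676.3 MPa


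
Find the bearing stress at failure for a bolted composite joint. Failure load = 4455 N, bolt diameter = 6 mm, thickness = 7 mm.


sigma_br = F/(d*h) = 4455/(6*7) = 106.1 MPa

106.1 MPa


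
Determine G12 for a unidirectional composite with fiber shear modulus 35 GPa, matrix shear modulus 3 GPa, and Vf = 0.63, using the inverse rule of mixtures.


1/G12 = Vf/Gf + (1-Vf)/Gm = 0.63/35 + 0.37/3
G12 = 7.08 GPa

7.08 GPa


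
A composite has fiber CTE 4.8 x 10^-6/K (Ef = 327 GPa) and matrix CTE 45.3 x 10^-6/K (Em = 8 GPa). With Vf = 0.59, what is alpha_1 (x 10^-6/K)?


E1 = Ef*Vf + Em*(1-Vf) = 196.21
alpha_1 = (alpha_f*Ef*Vf + alpha_m*Em*(1-Vf))/E1 = 5.48 x 10^-6/K

5.48 x 10^-6/K


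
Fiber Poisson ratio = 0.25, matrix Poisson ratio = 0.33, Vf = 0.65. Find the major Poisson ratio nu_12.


nu_12 = nu_f*Vf + nu_m*(1-Vf) = 0.25*0.65 + 0.33*0.35 = 0.278

0.278


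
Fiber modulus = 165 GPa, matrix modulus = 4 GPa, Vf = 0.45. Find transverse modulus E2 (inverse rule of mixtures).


1/E2 = Vf/Ef + (1-Vf)/Em = 0.45/165 + 0.55/4
E2 = 7.13 GPa

7.13 GPa


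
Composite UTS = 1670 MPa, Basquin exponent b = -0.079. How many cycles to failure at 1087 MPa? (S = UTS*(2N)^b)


N = 0.5 * (S/UTS)^(1/b) = 0.5 * (1087/1670)^(1/-0.079) = 114.7002 cycles

114.7002 cycles


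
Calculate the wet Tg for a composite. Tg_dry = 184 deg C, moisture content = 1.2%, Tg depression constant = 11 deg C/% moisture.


Tg_wet = Tg_dry - k*moisture = 184 - 11*1.2 = 170.8 deg C

170.8 deg C


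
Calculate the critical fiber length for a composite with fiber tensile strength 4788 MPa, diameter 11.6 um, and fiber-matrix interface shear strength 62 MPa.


Lc = sigma_f * d / (2 * tau_i) = 4788 * 11.6 / (2 * 62) = 447.9 um

447.9 um


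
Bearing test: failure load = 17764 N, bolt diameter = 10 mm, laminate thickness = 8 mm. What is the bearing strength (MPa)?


sigma_br = F/(d*h) = 17764/(10*8) = 222.1 MPa

222.1 MPa


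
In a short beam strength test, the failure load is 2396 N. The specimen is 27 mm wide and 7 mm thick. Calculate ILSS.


ILSS = 3F/(4bh) = 3*2396/(4*27*7) = 9.51 MPa

9.51 MPa


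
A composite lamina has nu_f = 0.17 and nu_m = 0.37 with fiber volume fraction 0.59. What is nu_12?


nu_12 = nu_f*Vf + nu_m*(1-Vf) = 0.17*0.59 + 0.37*0.41 = 0.252

0.252


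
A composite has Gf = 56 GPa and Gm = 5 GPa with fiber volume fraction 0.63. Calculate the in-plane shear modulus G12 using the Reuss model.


1/G12 = Vf/Gf + (1-Vf)/Gm = 0.63/56 + 0.37/5
G12 = 11.73 GPa

11.73 GPa


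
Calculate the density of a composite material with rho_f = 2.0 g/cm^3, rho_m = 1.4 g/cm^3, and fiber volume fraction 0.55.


rho_c = rho_f*Vf + rho_m*(1-Vf) = 2.0*0.55 + 1.4*0.45 = 1.73 g/cm^3

1.73 g/cm^3


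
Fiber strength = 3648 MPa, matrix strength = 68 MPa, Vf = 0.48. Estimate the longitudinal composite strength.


sigma_1 = sigma_f*Vf + sigma_m*(1-Vf) = 3648*0.48 + 68*0.52 = 1786.4 MPa

1786.4 MPa


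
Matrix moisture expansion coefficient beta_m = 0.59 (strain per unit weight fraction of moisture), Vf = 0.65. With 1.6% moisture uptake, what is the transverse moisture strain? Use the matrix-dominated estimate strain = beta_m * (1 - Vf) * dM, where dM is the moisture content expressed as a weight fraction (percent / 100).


dM = 1.6/100 = 0.016
strain = beta_m * (1-Vf) * dM = 0.59 * 0.35 * 0.016 = 0.003304

0.003304


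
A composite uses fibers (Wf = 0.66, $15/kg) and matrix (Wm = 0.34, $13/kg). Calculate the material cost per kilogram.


Cost = cost_f*Wf + cost_m*Wm = 15*0.66 + 13*0.34 = $14.32/kg

$14.32/kg


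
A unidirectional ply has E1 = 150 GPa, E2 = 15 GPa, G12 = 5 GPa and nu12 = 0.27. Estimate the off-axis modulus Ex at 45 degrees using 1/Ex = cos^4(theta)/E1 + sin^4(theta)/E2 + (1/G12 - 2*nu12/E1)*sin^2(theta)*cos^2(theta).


cos^4(45) = 0.25, sin^4(45) = 0.25, sin^2(45)*cos^2(45) = 0.25
1/G12 - 2*nu12/E1 = 1/5 - 2*0.27/150 = 0.1964 GPa^-1
1/Ex = 0.25/150 + 0.25/15 + 0.1964*0.25 = 0.0674333 GPa^-1
Ex = 14.83 GPa

14.83 GPa


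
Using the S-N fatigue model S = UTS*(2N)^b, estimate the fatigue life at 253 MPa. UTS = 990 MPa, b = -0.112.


N = 0.5 * (S/UTS)^(1/b) = 0.5 * (253/990)^(1/-0.112) = 97561.7515 cycles

97561.7515 cycles


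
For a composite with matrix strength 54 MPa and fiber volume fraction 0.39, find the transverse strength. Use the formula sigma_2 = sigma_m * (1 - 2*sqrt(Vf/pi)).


factor = 1 - 2*sqrt(0.39/pi) = 0.2953
sigma_2 = 54 * 0.2953 = 15.95 MPa

15.95 MPa


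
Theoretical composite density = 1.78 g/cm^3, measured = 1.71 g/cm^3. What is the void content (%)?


Void% = (rho_theo - rho_actual)/rho_theo * 100 = (1.78 - 1.71)/1.78 * 100 = 3.93%

3.93%


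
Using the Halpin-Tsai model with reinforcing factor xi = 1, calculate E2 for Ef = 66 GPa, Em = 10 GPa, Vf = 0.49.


eta = (Ef/Em - 1)/(Ef/Em + xi) = (6.6 - 1)/(6.6 + 1) = 0.7368
E2 = Em*(1+xi*eta*Vf)/(1-eta*Vf) = 21.3 GPa

21.3 GPa


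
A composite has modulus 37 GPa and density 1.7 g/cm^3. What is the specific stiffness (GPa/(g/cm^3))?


Specific stiffness = E/rho = 37/1.7 = 21.8 GPa/(g/cm^3)

21.8 GPa/(g/cm^3)


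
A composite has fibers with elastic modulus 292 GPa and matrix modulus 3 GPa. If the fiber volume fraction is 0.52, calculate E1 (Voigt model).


E1 = Ef*Vf + Em*(1-Vf) = 292*0.52 + 3*0.48 = 153.28 GPa

153.28 GPa


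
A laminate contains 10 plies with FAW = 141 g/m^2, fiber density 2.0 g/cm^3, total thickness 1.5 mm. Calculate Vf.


Vf = n * FAW / (rho_f * h * 1000) = 10 * 141 / (2.0 * 1.5 * 1000) = 0.47

0.47


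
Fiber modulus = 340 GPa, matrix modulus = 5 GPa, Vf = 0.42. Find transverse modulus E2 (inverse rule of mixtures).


1/E2 = Vf/Ef + (1-Vf)/Em = 0.42/340 + 0.58/5
E2 = 8.53 GPa

8.53 GPa


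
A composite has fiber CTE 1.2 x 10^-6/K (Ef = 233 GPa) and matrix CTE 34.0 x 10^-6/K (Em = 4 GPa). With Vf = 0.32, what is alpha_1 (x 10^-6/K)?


E1 = Ef*Vf + Em*(1-Vf) = 77.28
alpha_1 = (alpha_f*Ef*Vf + alpha_m*Em*(1-Vf))/E1 = 2.35 x 10^-6/K

2.35 x 10^-6/K


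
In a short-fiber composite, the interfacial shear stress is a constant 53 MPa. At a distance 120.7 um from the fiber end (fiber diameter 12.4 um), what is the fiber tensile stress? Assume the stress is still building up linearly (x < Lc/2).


Force balance: sigma_f * (pi*d^2/4) = tau * (pi*d) * x  ->  sigma_f = 4 * tau * x / d
sigma_f = 4 * 53 * 120.7 / 12.4 = 2063.6 MPa

2063.6 MPa


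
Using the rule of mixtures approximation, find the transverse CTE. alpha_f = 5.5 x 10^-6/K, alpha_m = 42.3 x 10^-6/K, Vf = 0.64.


alpha_2 = alpha_f*Vf + alpha_m*(1-Vf) = 5.5*0.64 + 42.3*0.36 = 18.7 x 10^-6/K

18.7 x 10^-6/K


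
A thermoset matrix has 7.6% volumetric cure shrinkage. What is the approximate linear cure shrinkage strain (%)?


Linear shrinkage ≈ vol_shrink/3 = 7.6/3 = 2.533%

2.533%


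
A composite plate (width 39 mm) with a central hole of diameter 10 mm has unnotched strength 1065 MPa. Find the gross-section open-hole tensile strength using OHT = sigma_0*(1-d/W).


OHT = sigma_0*(1-d/W) = 1065*(1-10/39) = 791.9 MPa

791.9 MPa


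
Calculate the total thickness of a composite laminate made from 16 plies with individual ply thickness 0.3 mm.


h = n * t_ply = 16 * 0.3 = 4.8 mm

4.8 mm


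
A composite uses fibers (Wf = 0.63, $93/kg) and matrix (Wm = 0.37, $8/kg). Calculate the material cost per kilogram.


Cost = cost_f*Wf + cost_m*Wm = 93*0.63 + 8*0.37 = $61.55/kg

$61.55/kg


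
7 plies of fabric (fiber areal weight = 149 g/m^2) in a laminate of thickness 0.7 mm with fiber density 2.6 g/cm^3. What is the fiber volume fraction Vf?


Vf = n * FAW / (rho_f * h * 1000) = 7 * 149 / (2.6 * 0.7 * 1000) = 0.5731

0.5731


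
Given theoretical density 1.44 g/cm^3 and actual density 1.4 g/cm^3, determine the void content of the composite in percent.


Void% = (rho_theo - rho_actual)/rho_theo * 100 = (1.44 - 1.4)/1.44 * 100 = 2.78%

2.78%


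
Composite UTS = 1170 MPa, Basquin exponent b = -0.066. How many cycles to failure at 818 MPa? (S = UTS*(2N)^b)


N = 0.5 * (S/UTS)^(1/b) = 0.5 * (818/1170)^(1/-0.066) = 113.2423 cycles

113.2423 cycles


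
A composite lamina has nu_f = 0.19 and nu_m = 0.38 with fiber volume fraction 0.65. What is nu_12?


nu_12 = nu_f*Vf + nu_m*(1-Vf) = 0.19*0.65 + 0.38*0.35 = 0.2565

0.2565


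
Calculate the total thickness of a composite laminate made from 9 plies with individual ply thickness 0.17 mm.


h = n * t_ply = 9 * 0.17 = 1.53 mm

1.53 mm


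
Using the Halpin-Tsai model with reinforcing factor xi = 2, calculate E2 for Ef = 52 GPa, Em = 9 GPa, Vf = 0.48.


eta = (Ef/Em - 1)/(Ef/Em + xi) = (5.7778 - 1)/(5.7778 + 2) = 0.6143
E2 = Em*(1+xi*eta*Vf)/(1-eta*Vf) = 20.29 GPa

20.29 GPa


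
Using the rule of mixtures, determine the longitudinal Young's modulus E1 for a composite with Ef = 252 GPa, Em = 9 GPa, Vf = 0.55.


E1 = Ef*Vf + Em*(1-Vf) = 252*0.55 + 9*0.45 = 142.65 GPa

142.65 GPa


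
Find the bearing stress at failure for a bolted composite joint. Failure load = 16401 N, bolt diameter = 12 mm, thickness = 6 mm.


sigma_br = F/(d*h) = 16401/(12*6) = 227.8 MPa

227.8 MPa


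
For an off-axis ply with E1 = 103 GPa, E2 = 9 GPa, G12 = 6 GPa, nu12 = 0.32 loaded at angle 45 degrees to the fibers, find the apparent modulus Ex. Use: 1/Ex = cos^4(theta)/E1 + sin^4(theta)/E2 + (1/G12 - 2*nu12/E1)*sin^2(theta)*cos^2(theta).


cos^4(45) = 0.25, sin^4(45) = 0.25, sin^2(45)*cos^2(45) = 0.25
1/G12 - 2*nu12/E1 = 1/6 - 2*0.32/103 = 0.160453 GPa^-1
1/Ex = 0.25/103 + 0.25/9 + 0.160453*0.25 = 0.0703182 GPa^-1
Ex = 14.22 GPa

14.22 GPa


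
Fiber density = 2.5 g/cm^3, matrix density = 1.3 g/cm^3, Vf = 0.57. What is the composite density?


rho_c = rho_f*Vf + rho_m*(1-Vf) = 2.5*0.57 + 1.3*0.43 = 1.984 g/cm^3

1.984 g/cm^3


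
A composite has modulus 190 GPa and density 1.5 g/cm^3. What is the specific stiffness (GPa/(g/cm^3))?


Specific stiffness = E/rho = 190/1.5 = 126.7 GPa/(g/cm^3)

126.7 GPa/(g/cm^3)


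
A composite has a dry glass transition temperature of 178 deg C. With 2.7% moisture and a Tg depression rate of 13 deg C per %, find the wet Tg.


Tg_wet = Tg_dry - k*moisture = 178 - 13*2.7 = 142.9 deg C

142.9 deg C


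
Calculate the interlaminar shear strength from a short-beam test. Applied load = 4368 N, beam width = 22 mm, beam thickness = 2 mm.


ILSS = 3F/(4bh) = 3*4368/(4*22*2) = 74.45 MPa

74.45 MPa


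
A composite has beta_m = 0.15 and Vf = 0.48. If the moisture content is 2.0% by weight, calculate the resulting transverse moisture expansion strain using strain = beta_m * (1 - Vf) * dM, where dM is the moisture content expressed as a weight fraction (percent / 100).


dM = 2.0/100 = 0.02
strain = beta_m * (1-Vf) * dM = 0.15 * 0.52 * 0.02 = 0.00156

0.00156


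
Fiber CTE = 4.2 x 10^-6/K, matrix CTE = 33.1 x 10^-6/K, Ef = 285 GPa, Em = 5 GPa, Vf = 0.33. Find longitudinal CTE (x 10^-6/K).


E1 = Ef*Vf + Em*(1-Vf) = 97.4
alpha_1 = (alpha_f*Ef*Vf + alpha_m*Em*(1-Vf))/E1 = 5.19 x 10^-6/K

5.19 x 10^-6/K


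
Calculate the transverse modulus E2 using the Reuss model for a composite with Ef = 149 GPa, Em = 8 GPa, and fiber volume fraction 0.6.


1/E2 = Vf/Ef + (1-Vf)/Em = 0.6/149 + 0.4/8
E2 = 18.51 GPa

18.51 GPa


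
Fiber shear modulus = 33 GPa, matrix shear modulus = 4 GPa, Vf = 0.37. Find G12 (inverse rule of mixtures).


1/G12 = Vf/Gf + (1-Vf)/Gm = 0.37/33 + 0.63/4
G12 = 5.93 GPa

5.93 GPa


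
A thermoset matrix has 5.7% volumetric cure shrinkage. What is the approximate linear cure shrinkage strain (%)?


Linear shrinkage ≈ vol_shrink/3 = 5.7/3 = 1.9%

1.9%


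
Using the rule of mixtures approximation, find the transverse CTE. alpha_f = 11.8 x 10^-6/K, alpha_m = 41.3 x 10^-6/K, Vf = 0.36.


alpha_2 = alpha_f*Vf + alpha_m*(1-Vf) = 11.8*0.36 + 41.3*0.64 = 30.7 x 10^-6/K

30.7 x 10^-6/K


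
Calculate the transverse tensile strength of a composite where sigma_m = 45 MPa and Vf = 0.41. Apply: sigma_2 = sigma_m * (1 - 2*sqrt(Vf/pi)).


factor = 1 - 2*sqrt(0.41/pi) = 0.2775
sigma_2 = 45 * 0.2775 = 12.49 MPa

12.49 MPa


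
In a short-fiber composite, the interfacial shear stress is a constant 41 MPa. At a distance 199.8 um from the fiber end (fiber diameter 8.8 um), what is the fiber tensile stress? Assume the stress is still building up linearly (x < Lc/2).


Force balance: sigma_f * (pi*d^2/4) = tau * (pi*d) * x  ->  sigma_f = 4 * tau * x / d
sigma_f = 4 * 41 * 199.8 / 8.8 = 3723.5 MPa

3723.5 MPa


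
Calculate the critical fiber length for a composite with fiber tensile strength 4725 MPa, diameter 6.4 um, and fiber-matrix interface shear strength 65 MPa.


Lc = sigma_f * d / (2 * tau_i) = 4725 * 6.4 / (2 * 65) = 232.6 um

232.6 um


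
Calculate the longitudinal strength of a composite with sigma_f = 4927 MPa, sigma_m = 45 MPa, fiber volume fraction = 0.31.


sigma_1 = sigma_f*Vf + sigma_m*(1-Vf) = 4927*0.31 + 45*0.69 = 1558.4 MPa

1558.4 MPa


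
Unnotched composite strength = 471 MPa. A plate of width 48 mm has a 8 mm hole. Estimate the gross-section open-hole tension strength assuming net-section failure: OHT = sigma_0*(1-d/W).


OHT = sigma_0*(1-d/W) = 471*(1-8/48) = 392.5 MPa

392.5 MPa


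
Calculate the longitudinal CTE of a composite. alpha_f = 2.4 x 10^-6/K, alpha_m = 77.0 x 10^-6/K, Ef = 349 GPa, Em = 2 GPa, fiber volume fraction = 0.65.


E1 = Ef*Vf + Em*(1-Vf) = 227.55
alpha_1 = (alpha_f*Ef*Vf + alpha_m*Em*(1-Vf))/E1 = 2.63 x 10^-6/K

2.63 x 10^-6/K


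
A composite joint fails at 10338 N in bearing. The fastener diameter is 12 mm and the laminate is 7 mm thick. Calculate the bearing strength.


sigma_br = F/(d*h) = 10338/(12*7) = 123.1 MPa

123.1 MPa


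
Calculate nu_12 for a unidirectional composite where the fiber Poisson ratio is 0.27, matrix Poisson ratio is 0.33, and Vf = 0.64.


nu_12 = nu_f*Vf + nu_m*(1-Vf) = 0.27*0.64 + 0.33*0.36 = 0.2916

0.2916


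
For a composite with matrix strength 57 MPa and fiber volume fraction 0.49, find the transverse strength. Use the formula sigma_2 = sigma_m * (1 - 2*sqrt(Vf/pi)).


factor = 1 - 2*sqrt(0.49/pi) = 0.2101
sigma_2 = 57 * 0.2101 = 11.98 MPa

11.98 MPa


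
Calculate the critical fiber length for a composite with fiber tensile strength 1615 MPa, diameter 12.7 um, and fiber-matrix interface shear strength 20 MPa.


Lc = sigma_f * d / (2 * tau_i) = 1615 * 12.7 / (2 * 20) = 512.8 um

512.8 um


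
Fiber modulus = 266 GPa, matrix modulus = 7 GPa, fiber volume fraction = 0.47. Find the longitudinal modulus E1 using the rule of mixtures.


E1 = Ef*Vf + Em*(1-Vf) = 266*0.47 + 7*0.53 = 128.73 GPa

128.73 GPa


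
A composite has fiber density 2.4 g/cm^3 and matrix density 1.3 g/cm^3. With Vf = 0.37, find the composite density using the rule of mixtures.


rho_c = rho_f*Vf + rho_m*(1-Vf) = 2.4*0.37 + 1.3*0.63 = 1.707 g/cm^3

1.707 g/cm^3


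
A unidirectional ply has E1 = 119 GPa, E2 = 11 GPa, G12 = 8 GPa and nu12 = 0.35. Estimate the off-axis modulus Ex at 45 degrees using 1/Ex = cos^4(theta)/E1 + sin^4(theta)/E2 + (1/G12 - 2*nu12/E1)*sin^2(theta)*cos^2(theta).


cos^4(45) = 0.25, sin^4(45) = 0.25, sin^2(45)*cos^2(45) = 0.25
1/G12 - 2*nu12/E1 = 1/8 - 2*0.35/119 = 0.119118 GPa^-1
1/Ex = 0.25/119 + 0.25/11 + 0.119118*0.25 = 0.0546075 GPa^-1
Ex = 18.31 GPa

18.31 GPa


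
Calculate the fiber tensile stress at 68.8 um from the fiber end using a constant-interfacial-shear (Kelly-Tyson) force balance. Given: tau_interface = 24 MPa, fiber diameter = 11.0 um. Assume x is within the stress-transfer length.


Force balance: sigma_f * (pi*d^2/4) = tau * (pi*d) * x  ->  sigma_f = 4 * tau * x / d
sigma_f = 4 * 24 * 68.8 / 11.0 = 600.4 MPa

600.4 MPa


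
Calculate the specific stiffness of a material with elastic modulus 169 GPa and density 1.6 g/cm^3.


Specific stiffness = E/rho = 169/1.6 = 105.6 GPa/(g/cm^3)

105.6 GPa/(g/cm^3)


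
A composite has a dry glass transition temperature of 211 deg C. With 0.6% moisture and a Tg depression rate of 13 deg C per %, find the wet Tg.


Tg_wet = Tg_dry - k*moisture = 211 - 13*0.6 = 203.2 deg C

203.2 deg C


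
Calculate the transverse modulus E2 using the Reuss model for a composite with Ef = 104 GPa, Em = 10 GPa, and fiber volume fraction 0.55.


1/E2 = Vf/Ef + (1-Vf)/Em = 0.55/104 + 0.45/10
E2 = 19.89 GPa

19.89 GPa


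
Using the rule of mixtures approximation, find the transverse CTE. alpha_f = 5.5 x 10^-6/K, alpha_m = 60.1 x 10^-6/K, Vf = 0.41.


alpha_2 = alpha_f*Vf + alpha_m*(1-Vf) = 5.5*0.41 + 60.1*0.59 = 37.7 x 10^-6/K

37.7 x 10^-6/K


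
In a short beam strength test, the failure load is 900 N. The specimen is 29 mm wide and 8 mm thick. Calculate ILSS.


ILSS = 3F/(4bh) = 3*900/(4*29*8) = 2.91 MPa

2.91 MPa


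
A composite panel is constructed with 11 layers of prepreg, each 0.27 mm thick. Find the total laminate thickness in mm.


h = n * t_ply = 11 * 0.27 = 2.97 mm

2.97 mm


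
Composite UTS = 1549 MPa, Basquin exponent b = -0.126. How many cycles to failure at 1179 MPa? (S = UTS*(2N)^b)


N = 0.5 * (S/UTS)^(1/b) = 0.5 * (1179/1549)^(1/-0.126) = 4.3626 cycles

4.3626 cycles


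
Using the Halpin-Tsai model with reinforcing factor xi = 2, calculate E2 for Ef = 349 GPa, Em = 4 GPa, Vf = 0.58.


eta = (Ef/Em - 1)/(Ef/Em + xi) = (87.25 - 1)/(87.25 + 2) = 0.9664
E2 = Em*(1+xi*eta*Vf)/(1-eta*Vf) = 19.3 GPa

19.3 GPa


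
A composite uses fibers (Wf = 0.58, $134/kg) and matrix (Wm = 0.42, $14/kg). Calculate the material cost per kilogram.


Cost = cost_f*Wf + cost_m*Wm = 134*0.58 + 14*0.42 = $83.6/kg

$83.6/kg


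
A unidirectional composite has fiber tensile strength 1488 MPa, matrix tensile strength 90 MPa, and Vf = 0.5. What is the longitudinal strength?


sigma_1 = sigma_f*Vf + sigma_m*(1-Vf) = 1488*0.5 + 90*0.5 = 789.0 MPa

789.0 MPa


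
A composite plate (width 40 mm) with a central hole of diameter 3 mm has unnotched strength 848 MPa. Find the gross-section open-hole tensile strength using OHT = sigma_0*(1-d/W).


OHT = sigma_0*(1-d/W) = 848*(1-3/40) = 784.4 MPa

784.4 MPa


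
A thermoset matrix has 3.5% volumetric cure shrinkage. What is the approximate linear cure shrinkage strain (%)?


Linear shrinkage ≈ vol_shrink/3 = 3.5/3 = 1.167%

1.167%


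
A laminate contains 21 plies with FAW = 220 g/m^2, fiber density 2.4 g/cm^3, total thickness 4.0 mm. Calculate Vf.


Vf = n * FAW / (rho_f * h * 1000) = 21 * 220 / (2.4 * 4.0 * 1000) = 0.4813

0.4813


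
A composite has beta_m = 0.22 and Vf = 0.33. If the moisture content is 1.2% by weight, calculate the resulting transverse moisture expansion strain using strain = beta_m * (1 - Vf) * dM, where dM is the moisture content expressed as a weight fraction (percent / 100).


dM = 1.2/100 = 0.012
strain = beta_m * (1-Vf) * dM = 0.22 * 0.67 * 0.012 = 0.0017688

0.0017688


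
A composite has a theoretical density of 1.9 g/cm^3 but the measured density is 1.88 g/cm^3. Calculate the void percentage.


Void% = (rho_theo - rho_actual)/rho_theo * 100 = (1.9 - 1.88)/1.9 * 100 = 1.05%

1.05%


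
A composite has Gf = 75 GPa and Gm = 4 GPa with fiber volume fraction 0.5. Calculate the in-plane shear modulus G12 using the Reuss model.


1/G12 = Vf/Gf + (1-Vf)/Gm = 0.5/75 + 0.5/4
G12 = 7.59 GPa

7.59 GPa


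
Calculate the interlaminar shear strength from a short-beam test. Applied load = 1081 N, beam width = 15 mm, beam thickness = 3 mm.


ILSS = 3F/(4bh) = 3*1081/(4*15*3) = 18.02 MPa

18.02 MPa


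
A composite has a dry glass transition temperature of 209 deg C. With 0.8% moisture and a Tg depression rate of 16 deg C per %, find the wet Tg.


Tg_wet = Tg_dry - k*moisture = 209 - 16*0.8 = 196.2 deg C

196.2 deg C


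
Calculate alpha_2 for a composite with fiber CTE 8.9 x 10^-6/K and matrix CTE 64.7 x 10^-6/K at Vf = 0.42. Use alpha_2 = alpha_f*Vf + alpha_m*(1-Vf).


alpha_2 = alpha_f*Vf + alpha_m*(1-Vf) = 8.9*0.42 + 64.7*0.58 = 41.3 x 10^-6/K

41.3 x 10^-6/K


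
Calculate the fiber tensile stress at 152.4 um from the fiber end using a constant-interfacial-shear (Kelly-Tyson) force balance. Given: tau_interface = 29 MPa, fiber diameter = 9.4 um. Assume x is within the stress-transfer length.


Force balance: sigma_f * (pi*d^2/4) = tau * (pi*d) * x  ->  sigma_f = 4 * tau * x / d
sigma_f = 4 * 29 * 152.4 / 9.4 = 1880.7 MPa

1880.7 MPa


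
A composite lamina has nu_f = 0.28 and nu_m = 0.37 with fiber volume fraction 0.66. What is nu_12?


nu_12 = nu_f*Vf + nu_m*(1-Vf) = 0.28*0.66 + 0.37*0.34 = 0.3106

0.3106


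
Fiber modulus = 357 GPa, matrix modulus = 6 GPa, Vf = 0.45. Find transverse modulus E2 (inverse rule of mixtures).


1/E2 = Vf/Ef + (1-Vf)/Em = 0.45/357 + 0.55/6
E2 = 10.76 GPa

10.76 GPa


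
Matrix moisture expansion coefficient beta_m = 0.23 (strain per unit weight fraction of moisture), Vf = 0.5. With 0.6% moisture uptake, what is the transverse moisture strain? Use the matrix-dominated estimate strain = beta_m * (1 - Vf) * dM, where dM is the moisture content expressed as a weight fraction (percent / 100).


dM = 0.6/100 = 0.006
strain = beta_m * (1-Vf) * dM = 0.23 * 0.5 * 0.006 = 0.00069

0.00069


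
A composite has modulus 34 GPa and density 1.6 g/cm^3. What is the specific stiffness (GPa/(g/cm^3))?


Specific stiffness = E/rho = 34/1.6 = 21.3 GPa/(g/cm^3)

21.3 GPa/(g/cm^3)


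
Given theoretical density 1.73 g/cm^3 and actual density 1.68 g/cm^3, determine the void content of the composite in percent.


Void% = (rho_theo - rho_actual)/rho_theo * 100 = (1.73 - 1.68)/1.73 * 100 = 2.89%

2.89%


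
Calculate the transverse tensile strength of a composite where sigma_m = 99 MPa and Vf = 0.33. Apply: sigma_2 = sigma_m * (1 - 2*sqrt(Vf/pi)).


factor = 1 - 2*sqrt(0.33/pi) = 0.3518
sigma_2 = 99 * 0.3518 = 34.83 MPa

34.83 MPa


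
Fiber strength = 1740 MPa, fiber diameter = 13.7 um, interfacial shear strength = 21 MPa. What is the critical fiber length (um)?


Lc = sigma_f * d / (2 * tau_i) = 1740 * 13.7 / (2 * 21) = 567.6 um

567.6 um


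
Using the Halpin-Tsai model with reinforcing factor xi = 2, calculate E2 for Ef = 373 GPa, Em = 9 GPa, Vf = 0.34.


eta = (Ef/Em - 1)/(Ef/Em + xi) = (41.4444 - 1)/(41.4444 + 2) = 0.9309
E2 = Em*(1+xi*eta*Vf)/(1-eta*Vf) = 21.5 GPa

21.5 GPa


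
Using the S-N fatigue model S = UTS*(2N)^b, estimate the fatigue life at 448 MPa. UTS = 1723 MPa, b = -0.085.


N = 0.5 * (S/UTS)^(1/b) = 0.5 * (448/1723)^(1/-0.085) = 3.8142e+06 cycles

3.8142e+06 cycles


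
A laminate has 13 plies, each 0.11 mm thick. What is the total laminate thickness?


h = n * t_ply = 13 * 0.11 = 1.43 mm

1.43 mm


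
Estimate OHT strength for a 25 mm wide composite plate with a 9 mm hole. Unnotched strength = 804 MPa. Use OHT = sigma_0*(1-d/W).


OHT = sigma_0*(1-d/W) = 804*(1-9/25) = 514.6 MPa

514.6 MPa


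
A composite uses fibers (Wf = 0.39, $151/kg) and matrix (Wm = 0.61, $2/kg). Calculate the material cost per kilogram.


Cost = cost_f*Wf + cost_m*Wm = 151*0.39 + 2*0.61 = $60.11/kg

$60.11/kg


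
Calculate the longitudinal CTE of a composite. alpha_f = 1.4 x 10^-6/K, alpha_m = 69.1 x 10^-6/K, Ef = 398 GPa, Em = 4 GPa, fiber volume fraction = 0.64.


E1 = Ef*Vf + Em*(1-Vf) = 256.16
alpha_1 = (alpha_f*Ef*Vf + alpha_m*Em*(1-Vf))/E1 = 1.78 x 10^-6/K

1.78 x 10^-6/K


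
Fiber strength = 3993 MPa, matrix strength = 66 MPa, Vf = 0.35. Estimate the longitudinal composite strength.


sigma_1 = sigma_f*Vf + sigma_m*(1-Vf) = 3993*0.35 + 66*0.65 = 1440.5 MPa

1440.5 MPa


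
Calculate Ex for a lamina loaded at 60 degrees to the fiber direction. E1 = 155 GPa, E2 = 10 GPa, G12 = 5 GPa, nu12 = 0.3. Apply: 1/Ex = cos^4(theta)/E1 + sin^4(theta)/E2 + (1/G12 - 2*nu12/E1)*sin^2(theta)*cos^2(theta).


cos^4(60) = 0.0625, sin^4(60) = 0.5625, sin^2(60)*cos^2(60) = 0.1875
1/G12 - 2*nu12/E1 = 1/5 - 2*0.3/155 = 0.196129 GPa^-1
1/Ex = 0.0625/155 + 0.5625/10 + 0.196129*0.1875 = 0.0934274 GPa^-1
Ex = 10.7 GPa

10.7 GPa


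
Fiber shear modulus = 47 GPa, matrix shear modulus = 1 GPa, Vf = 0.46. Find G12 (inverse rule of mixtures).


1/G12 = Vf/Gf + (1-Vf)/Gm = 0.46/47 + 0.54/1
G12 = 1.82 GPa

1.82 GPa


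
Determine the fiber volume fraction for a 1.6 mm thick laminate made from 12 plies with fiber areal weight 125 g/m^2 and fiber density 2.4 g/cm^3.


Vf = n * FAW / (rho_f * h * 1000) = 12 * 125 / (2.4 * 1.6 * 1000) = 0.3906

0.3906


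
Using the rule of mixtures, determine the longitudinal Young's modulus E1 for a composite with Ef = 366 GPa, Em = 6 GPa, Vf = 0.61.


E1 = Ef*Vf + Em*(1-Vf) = 366*0.61 + 6*0.39 = 225.6 GPa

225.6 GPa


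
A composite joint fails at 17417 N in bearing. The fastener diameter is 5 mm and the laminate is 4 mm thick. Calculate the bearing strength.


sigma_br = F/(d*h) = 17417/(5*4) = 870.9 MPa

870.9 MPa


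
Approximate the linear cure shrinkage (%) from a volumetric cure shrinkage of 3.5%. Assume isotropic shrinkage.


Linear shrinkage ≈ vol_shrink/3 = 3.5/3 = 1.167%

1.167%


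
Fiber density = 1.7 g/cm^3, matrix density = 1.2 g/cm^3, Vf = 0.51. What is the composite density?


rho_c = rho_f*Vf + rho_m*(1-Vf) = 1.7*0.51 + 1.2*0.49 = 1.455 g/cm^3

1.455 g/cm^3


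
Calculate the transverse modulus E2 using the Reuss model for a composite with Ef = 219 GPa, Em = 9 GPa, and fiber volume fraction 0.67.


1/E2 = Vf/Ef + (1-Vf)/Em = 0.67/219 + 0.33/9
E2 = 25.17 GPa

25.17 GPa


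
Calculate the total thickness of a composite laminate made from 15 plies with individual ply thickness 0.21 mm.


h = n * t_ply = 15 * 0.21 = 3.15 mm

3.15 mm


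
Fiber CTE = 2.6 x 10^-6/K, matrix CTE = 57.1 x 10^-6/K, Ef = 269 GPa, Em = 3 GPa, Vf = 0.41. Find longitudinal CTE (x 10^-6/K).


E1 = Ef*Vf + Em*(1-Vf) = 112.06
alpha_1 = (alpha_f*Ef*Vf + alpha_m*Em*(1-Vf))/E1 = 3.46 x 10^-6/K

3.46 x 10^-6/K


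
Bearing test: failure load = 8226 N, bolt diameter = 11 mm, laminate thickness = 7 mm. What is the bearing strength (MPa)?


sigma_br = F/(d*h) = 8226/(11*7) = 106.8 MPa

106.8 MPa


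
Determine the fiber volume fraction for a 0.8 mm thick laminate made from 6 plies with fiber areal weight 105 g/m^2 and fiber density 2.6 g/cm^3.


Vf = n * FAW / (rho_f * h * 1000) = 6 * 105 / (2.6 * 0.8 * 1000) = 0.3029

0.3029
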